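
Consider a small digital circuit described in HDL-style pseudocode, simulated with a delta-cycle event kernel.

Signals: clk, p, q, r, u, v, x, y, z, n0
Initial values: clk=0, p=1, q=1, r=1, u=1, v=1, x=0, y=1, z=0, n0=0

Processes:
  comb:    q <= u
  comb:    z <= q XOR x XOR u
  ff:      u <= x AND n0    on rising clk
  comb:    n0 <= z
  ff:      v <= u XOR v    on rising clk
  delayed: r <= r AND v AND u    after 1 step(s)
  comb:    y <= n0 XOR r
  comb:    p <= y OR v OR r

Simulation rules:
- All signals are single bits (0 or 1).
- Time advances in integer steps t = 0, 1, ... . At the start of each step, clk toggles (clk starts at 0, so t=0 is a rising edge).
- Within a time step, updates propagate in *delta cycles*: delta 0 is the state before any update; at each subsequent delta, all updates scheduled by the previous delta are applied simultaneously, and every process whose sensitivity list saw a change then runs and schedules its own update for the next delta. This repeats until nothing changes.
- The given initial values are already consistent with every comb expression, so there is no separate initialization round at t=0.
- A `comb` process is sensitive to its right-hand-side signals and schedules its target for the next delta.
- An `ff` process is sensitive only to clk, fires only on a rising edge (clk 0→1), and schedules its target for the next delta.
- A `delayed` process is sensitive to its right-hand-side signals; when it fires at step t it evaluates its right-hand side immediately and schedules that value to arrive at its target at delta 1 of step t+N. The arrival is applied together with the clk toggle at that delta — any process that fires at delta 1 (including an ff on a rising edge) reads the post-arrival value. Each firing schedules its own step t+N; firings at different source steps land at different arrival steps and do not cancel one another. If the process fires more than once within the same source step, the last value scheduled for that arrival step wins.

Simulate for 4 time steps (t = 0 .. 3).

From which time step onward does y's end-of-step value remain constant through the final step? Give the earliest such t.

1

t=0 Δ0: q=1 x=0 n0=0 p=1 clk=0 u=1 v=1 y=1 z=0 r=1
  Δ1: clk:0→1
  Δ2: u:1→0, v:1→0
  Δ3: q:1→0, z:0→1
  Δ4: n0:0→1, z:1→0
  Δ5: n0:1→0, y:1→0
  Δ6: y:0→1
  (6Δ to stable)
t=1 Δ0: q=0 x=0 n0=0 p=1 clk=1 u=0 v=0 y=1 z=0 r=1
  Δ1: clk:1→0, r:1→0
  Δ2: y:1→0
  Δ3: p:1→0
  (3Δ to stable)
t=2 Δ0: q=0 x=0 n0=0 p=0 clk=0 u=0 v=0 y=0 z=0 r=0
  Δ1: clk:0→1
  (1Δ to stable)
t=3 Δ0: q=0 x=0 n0=0 p=0 clk=1 u=0 v=0 y=0 z=0 r=0
  Δ1: clk:1→0
  (1Δ to stable)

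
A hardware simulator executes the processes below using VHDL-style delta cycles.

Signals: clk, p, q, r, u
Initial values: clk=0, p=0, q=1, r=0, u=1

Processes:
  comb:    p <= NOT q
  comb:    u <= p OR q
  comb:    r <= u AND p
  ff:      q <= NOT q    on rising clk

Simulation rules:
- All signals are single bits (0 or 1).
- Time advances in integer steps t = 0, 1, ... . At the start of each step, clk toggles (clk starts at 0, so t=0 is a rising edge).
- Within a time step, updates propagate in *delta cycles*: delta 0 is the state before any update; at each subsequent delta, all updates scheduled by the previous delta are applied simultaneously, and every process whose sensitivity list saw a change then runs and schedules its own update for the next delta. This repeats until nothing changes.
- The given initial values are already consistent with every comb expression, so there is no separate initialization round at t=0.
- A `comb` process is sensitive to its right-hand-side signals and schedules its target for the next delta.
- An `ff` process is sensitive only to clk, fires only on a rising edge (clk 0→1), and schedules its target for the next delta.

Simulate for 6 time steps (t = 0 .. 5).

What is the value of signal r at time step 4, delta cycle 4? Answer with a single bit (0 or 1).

t=0 Δ0: clk=0 q=1 r=0 u=1 p=0
  Δ1: clk:0→1
  Δ2: q:1→0
  Δ3: u:1→0, p:0→1
  Δ4: u:0→1
  Δ5: r:0→1
  (5Δ to stable)
t=1 Δ0: clk=1 q=0 r=1 u=1 p=1
  Δ1: clk:1→0
  (1Δ to stable)
t=2 Δ0: clk=0 q=0 r=1 u=1 p=1
  Δ1: clk:0→1
  Δ2: q:0→1
  Δ3: p:1→0
  Δ4: r:1→0
  (4Δ to stable)
t=3 Δ0: clk=1 q=1 r=0 u=1 p=0
  Δ1: clk:1→0
  (1Δ to stable)
t=4 Δ0: clk=0 q=1 r=0 u=1 p=0
  Δ1: clk:0→1
  Δ2: q:1→0
  Δ3: u:1→0, p:0→1
  Δ4: u:0→1
  Δ5: r:0→1
  (5Δ to stable)
t=5 Δ0: clk=1 q=0 r=1 u=1 p=1
  Δ1: clk:1→0
  (1Δ to stable)

0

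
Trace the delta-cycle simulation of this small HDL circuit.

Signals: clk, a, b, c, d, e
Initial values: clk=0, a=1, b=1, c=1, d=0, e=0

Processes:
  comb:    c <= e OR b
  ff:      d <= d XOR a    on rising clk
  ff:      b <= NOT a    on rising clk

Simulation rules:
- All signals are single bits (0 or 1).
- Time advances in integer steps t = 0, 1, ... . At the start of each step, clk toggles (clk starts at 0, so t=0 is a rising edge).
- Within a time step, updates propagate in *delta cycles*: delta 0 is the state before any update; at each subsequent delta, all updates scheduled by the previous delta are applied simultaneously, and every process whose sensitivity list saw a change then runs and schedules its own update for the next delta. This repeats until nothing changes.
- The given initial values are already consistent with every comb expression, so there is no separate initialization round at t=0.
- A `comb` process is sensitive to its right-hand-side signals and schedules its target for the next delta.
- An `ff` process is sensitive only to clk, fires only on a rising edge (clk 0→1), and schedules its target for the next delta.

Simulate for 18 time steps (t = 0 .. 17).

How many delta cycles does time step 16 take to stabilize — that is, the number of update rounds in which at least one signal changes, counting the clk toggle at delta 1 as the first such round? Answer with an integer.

[bits: b,c,a,e,d,clk]
t=0: Δ0=111000 Δ1=111001 Δ2=011011 Δ3=001011 | 3Δ
t=1: Δ0=001011 Δ1=001010 | 1Δ
t=2: Δ0=001010 Δ1=001011 Δ2=001001 | 2Δ
t=3: Δ0=001001 Δ1=001000 | 1Δ
t=4: Δ0=001000 Δ1=001001 Δ2=001011 | 2Δ
t=5: Δ0=001011 Δ1=001010 | 1Δ
t=6: Δ0=001010 Δ1=001011 Δ2=001001 | 2Δ
t=7: Δ0=001001 Δ1=001000 | 1Δ
t=8: Δ0=001000 Δ1=001001 Δ2=001011 | 2Δ
t=9: Δ0=001011 Δ1=001010 | 1Δ
t=10: Δ0=001010 Δ1=001011 Δ2=001001 | 2Δ
t=11: Δ0=001001 Δ1=001000 | 1Δ
t=12: Δ0=001000 Δ1=001001 Δ2=001011 | 2Δ
t=13: Δ0=001011 Δ1=001010 | 1Δ
t=14: Δ0=001010 Δ1=001011 Δ2=001001 | 2Δ
t=15: Δ0=001001 Δ1=001000 | 1Δ
t=16: Δ0=001000 Δ1=001001 Δ2=001011 | 2Δ
t=17: Δ0=001011 Δ1=001010 | 1Δ

2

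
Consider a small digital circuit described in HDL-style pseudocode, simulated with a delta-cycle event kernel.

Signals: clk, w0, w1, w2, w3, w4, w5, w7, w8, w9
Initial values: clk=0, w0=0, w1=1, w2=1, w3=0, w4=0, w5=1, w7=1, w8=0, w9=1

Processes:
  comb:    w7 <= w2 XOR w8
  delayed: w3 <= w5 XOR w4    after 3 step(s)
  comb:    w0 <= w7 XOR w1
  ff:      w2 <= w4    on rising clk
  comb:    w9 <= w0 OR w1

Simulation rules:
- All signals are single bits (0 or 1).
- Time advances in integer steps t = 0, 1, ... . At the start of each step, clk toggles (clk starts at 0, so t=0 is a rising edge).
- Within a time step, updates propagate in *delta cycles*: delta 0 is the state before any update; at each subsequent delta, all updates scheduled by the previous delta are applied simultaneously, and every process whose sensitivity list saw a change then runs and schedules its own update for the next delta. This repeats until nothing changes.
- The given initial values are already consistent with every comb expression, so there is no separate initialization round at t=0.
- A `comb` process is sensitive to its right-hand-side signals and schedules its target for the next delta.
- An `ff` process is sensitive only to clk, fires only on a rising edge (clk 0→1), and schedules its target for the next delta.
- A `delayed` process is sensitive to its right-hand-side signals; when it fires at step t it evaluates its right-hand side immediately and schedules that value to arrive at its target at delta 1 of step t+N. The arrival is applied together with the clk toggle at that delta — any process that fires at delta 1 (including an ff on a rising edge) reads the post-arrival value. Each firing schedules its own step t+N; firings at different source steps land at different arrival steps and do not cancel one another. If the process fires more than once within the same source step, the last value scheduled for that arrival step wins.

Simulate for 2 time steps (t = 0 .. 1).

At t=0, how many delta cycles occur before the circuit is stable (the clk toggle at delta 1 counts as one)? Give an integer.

4

t0.Δ0 w7=1 w0=0 w3=0 w1=1 w8=0 clk=0 w5=1 w2=1 w9=1 w4=0
t0.Δ1 w7=1 w0=0 w3=0 w1=1 w8=0 clk=1 w5=1 w2=1 w9=1 w4=0
t0.Δ2 w7=1 w0=0 w3=0 w1=1 w8=0 clk=1 w5=1 w2=0 w9=1 w4=0
t0.Δ3 w7=0 w0=0 w3=0 w1=1 w8=0 clk=1 w5=1 w2=0 w9=1 w4=0
t0.Δ4 w7=0 w0=1 w3=0 w1=1 w8=0 clk=1 w5=1 w2=0 w9=1 w4=0
t1.Δ0 w7=0 w0=1 w3=0 w1=1 w8=0 clk=1 w5=1 w2=0 w9=1 w4=0
t1.Δ1 w7=0 w0=1 w3=0 w1=1 w8=0 clk=0 w5=1 w2=0 w9=1 w4=0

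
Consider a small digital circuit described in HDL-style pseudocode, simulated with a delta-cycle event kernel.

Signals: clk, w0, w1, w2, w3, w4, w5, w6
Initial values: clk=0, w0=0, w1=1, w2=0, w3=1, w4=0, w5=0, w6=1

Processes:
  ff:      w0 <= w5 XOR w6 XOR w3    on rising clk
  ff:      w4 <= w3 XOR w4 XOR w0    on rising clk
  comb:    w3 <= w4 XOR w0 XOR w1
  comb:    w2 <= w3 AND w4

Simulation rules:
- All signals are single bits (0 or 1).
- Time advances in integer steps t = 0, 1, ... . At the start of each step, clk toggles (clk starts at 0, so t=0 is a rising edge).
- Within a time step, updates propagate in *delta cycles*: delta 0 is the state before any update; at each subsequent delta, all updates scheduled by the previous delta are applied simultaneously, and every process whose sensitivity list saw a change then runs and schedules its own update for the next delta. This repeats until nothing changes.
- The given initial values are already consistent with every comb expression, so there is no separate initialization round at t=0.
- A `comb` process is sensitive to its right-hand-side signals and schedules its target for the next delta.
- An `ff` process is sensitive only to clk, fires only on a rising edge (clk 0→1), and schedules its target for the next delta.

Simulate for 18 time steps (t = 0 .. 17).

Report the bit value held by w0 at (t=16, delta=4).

0

t0.Δ0 w3=1 w5=0 w2=0 clk=0 w4=0 w6=1 w1=1 w0=0
t0.Δ1 w3=1 w5=0 w2=0 clk=1 w4=0 w6=1 w1=1 w0=0
t0.Δ2 w3=1 w5=0 w2=0 clk=1 w4=1 w6=1 w1=1 w0=0
t0.Δ3 w3=0 w5=0 w2=1 clk=1 w4=1 w6=1 w1=1 w0=0
t0.Δ4 w3=0 w5=0 w2=0 clk=1 w4=1 w6=1 w1=1 w0=0
t1.Δ0 w3=0 w5=0 w2=0 clk=1 w4=1 w6=1 w1=1 w0=0
t1.Δ1 w3=0 w5=0 w2=0 clk=0 w4=1 w6=1 w1=1 w0=0
t2.Δ0 w3=0 w5=0 w2=0 clk=0 w4=1 w6=1 w1=1 w0=0
t2.Δ1 w3=0 w5=0 w2=0 clk=1 w4=1 w6=1 w1=1 w0=0
t2.Δ2 w3=0 w5=0 w2=0 clk=1 w4=1 w6=1 w1=1 w0=1
t2.Δ3 w3=1 w5=0 w2=0 clk=1 w4=1 w6=1 w1=1 w0=1
t2.Δ4 w3=1 w5=0 w2=1 clk=1 w4=1 w6=1 w1=1 w0=1
t3.Δ0 w3=1 w5=0 w2=1 clk=1 w4=1 w6=1 w1=1 w0=1
t3.Δ1 w3=1 w5=0 w2=1 clk=0 w4=1 w6=1 w1=1 w0=1
t4.Δ0 w3=1 w5=0 w2=1 clk=0 w4=1 w6=1 w1=1 w0=1
t4.Δ1 w3=1 w5=0 w2=1 clk=1 w4=1 w6=1 w1=1 w0=1
t4.Δ2 w3=1 w5=0 w2=1 clk=1 w4=1 w6=1 w1=1 w0=0
t4.Δ3 w3=0 w5=0 w2=1 clk=1 w4=1 w6=1 w1=1 w0=0
t4.Δ4 w3=0 w5=0 w2=0 clk=1 w4=1 w6=1 w1=1 w0=0
t5.Δ0 w3=0 w5=0 w2=0 clk=1 w4=1 w6=1 w1=1 w0=0
t5.Δ1 w3=0 w5=0 w2=0 clk=0 w4=1 w6=1 w1=1 w0=0
t6.Δ0 w3=0 w5=0 w2=0 clk=0 w4=1 w6=1 w1=1 w0=0
t6.Δ1 w3=0 w5=0 w2=0 clk=1 w4=1 w6=1 w1=1 w0=0
t6.Δ2 w3=0 w5=0 w2=0 clk=1 w4=1 w6=1 w1=1 w0=1
t6.Δ3 w3=1 w5=0 w2=0 clk=1 w4=1 w6=1 w1=1 w0=1
t6.Δ4 w3=1 w5=0 w2=1 clk=1 w4=1 w6=1 w1=1 w0=1
t7.Δ0 w3=1 w5=0 w2=1 clk=1 w4=1 w6=1 w1=1 w0=1
t7.Δ1 w3=1 w5=0 w2=1 clk=0 w4=1 w6=1 w1=1 w0=1
t8.Δ0 w3=1 w5=0 w2=1 clk=0 w4=1 w6=1 w1=1 w0=1
t8.Δ1 w3=1 w5=0 w2=1 clk=1 w4=1 w6=1 w1=1 w0=1
t8.Δ2 w3=1 w5=0 w2=1 clk=1 w4=1 w6=1 w1=1 w0=0
t8.Δ3 w3=0 w5=0 w2=1 clk=1 w4=1 w6=1 w1=1 w0=0
t8.Δ4 w3=0 w5=0 w2=0 clk=1 w4=1 w6=1 w1=1 w0=0
t9.Δ0 w3=0 w5=0 w2=0 clk=1 w4=1 w6=1 w1=1 w0=0
t9.Δ1 w3=0 w5=0 w2=0 clk=0 w4=1 w6=1 w1=1 w0=0
t10.Δ0 w3=0 w5=0 w2=0 clk=0 w4=1 w6=1 w1=1 w0=0
t10.Δ1 w3=0 w5=0 w2=0 clk=1 w4=1 w6=1 w1=1 w0=0
t10.Δ2 w3=0 w5=0 w2=0 clk=1 w4=1 w6=1 w1=1 w0=1
t10.Δ3 w3=1 w5=0 w2=0 clk=1 w4=1 w6=1 w1=1 w0=1
t10.Δ4 w3=1 w5=0 w2=1 clk=1 w4=1 w6=1 w1=1 w0=1
t11.Δ0 w3=1 w5=0 w2=1 clk=1 w4=1 w6=1 w1=1 w0=1
t11.Δ1 w3=1 w5=0 w2=1 clk=0 w4=1 w6=1 w1=1 w0=1
t12.Δ0 w3=1 w5=0 w2=1 clk=0 w4=1 w6=1 w1=1 w0=1
t12.Δ1 w3=1 w5=0 w2=1 clk=1 w4=1 w6=1 w1=1 w0=1
t12.Δ2 w3=1 w5=0 w2=1 clk=1 w4=1 w6=1 w1=1 w0=0
t12.Δ3 w3=0 w5=0 w2=1 clk=1 w4=1 w6=1 w1=1 w0=0
t12.Δ4 w3=0 w5=0 w2=0 clk=1 w4=1 w6=1 w1=1 w0=0
t13.Δ0 w3=0 w5=0 w2=0 clk=1 w4=1 w6=1 w1=1 w0=0
t13.Δ1 w3=0 w5=0 w2=0 clk=0 w4=1 w6=1 w1=1 w0=0
t14.Δ0 w3=0 w5=0 w2=0 clk=0 w4=1 w6=1 w1=1 w0=0
t14.Δ1 w3=0 w5=0 w2=0 clk=1 w4=1 w6=1 w1=1 w0=0
t14.Δ2 w3=0 w5=0 w2=0 clk=1 w4=1 w6=1 w1=1 w0=1
t14.Δ3 w3=1 w5=0 w2=0 clk=1 w4=1 w6=1 w1=1 w0=1
t14.Δ4 w3=1 w5=0 w2=1 clk=1 w4=1 w6=1 w1=1 w0=1
t15.Δ0 w3=1 w5=0 w2=1 clk=1 w4=1 w6=1 w1=1 w0=1
t15.Δ1 w3=1 w5=0 w2=1 clk=0 w4=1 w6=1 w1=1 w0=1
t16.Δ0 w3=1 w5=0 w2=1 clk=0 w4=1 w6=1 w1=1 w0=1
t16.Δ1 w3=1 w5=0 w2=1 clk=1 w4=1 w6=1 w1=1 w0=1
t16.Δ2 w3=1 w5=0 w2=1 clk=1 w4=1 w6=1 w1=1 w0=0
t16.Δ3 w3=0 w5=0 w2=1 clk=1 w4=1 w6=1 w1=1 w0=0
t16.Δ4 w3=0 w5=0 w2=0 clk=1 w4=1 w6=1 w1=1 w0=0
t17.Δ0 w3=0 w5=0 w2=0 clk=1 w4=1 w6=1 w1=1 w0=0
t17.Δ1 w3=0 w5=0 w2=0 clk=0 w4=1 w6=1 w1=1 w0=0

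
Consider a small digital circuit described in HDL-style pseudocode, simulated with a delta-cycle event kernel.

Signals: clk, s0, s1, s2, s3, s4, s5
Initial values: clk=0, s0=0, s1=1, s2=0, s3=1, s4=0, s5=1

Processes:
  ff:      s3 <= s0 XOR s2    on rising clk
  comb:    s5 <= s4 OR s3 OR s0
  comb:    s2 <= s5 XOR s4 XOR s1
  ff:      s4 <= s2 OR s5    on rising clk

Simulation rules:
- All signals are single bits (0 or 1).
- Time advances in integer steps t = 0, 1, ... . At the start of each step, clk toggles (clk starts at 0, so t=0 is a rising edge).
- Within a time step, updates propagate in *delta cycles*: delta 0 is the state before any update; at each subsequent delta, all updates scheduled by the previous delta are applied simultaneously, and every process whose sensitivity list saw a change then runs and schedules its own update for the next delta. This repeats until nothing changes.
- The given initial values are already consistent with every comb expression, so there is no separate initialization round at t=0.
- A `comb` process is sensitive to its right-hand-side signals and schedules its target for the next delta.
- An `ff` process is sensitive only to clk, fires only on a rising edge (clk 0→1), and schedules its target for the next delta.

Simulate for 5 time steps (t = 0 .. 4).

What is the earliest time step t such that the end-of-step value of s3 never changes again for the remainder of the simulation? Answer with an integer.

t=0 Δ0: s5=1 s3=1 clk=0 s0=0 s1=1 s4=0 s2=0
  Δ1: clk:0→1
  Δ2: s3:1→0, s4:0→1
  Δ3: s2:0→1
  (3Δ to stable)
t=1 Δ0: s5=1 s3=0 clk=1 s0=0 s1=1 s4=1 s2=1
  Δ1: clk:1→0
  (1Δ to stable)
t=2 Δ0: s5=1 s3=0 clk=0 s0=0 s1=1 s4=1 s2=1
  Δ1: clk:0→1
  Δ2: s3:0→1
  (2Δ to stable)
t=3 Δ0: s5=1 s3=1 clk=1 s0=0 s1=1 s4=1 s2=1
  Δ1: clk:1→0
  (1Δ to stable)
t=4 Δ0: s5=1 s3=1 clk=0 s0=0 s1=1 s4=1 s2=1
  Δ1: clk:0→1
  (1Δ to stable)

2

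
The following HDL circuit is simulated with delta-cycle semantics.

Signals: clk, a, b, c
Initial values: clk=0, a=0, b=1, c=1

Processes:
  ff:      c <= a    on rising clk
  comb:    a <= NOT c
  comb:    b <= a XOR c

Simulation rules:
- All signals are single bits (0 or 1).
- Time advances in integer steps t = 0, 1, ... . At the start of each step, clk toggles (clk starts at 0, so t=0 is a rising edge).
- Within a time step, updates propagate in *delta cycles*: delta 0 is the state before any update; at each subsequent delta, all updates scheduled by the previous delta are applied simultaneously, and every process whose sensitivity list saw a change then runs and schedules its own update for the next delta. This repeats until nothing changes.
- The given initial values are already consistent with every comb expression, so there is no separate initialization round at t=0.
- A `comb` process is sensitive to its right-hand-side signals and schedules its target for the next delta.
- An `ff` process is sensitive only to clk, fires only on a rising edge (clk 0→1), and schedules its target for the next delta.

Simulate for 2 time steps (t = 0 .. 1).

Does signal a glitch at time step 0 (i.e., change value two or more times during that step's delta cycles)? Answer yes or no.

no

t0.Δ0 b=1 c=1 a=0 clk=0
t0.Δ1 b=1 c=1 a=0 clk=1
t0.Δ2 b=1 c=0 a=0 clk=1
t0.Δ3 b=0 c=0 a=1 clk=1
t0.Δ4 b=1 c=0 a=1 clk=1
t1.Δ0 b=1 c=0 a=1 clk=1
t1.Δ1 b=1 c=0 a=1 clk=0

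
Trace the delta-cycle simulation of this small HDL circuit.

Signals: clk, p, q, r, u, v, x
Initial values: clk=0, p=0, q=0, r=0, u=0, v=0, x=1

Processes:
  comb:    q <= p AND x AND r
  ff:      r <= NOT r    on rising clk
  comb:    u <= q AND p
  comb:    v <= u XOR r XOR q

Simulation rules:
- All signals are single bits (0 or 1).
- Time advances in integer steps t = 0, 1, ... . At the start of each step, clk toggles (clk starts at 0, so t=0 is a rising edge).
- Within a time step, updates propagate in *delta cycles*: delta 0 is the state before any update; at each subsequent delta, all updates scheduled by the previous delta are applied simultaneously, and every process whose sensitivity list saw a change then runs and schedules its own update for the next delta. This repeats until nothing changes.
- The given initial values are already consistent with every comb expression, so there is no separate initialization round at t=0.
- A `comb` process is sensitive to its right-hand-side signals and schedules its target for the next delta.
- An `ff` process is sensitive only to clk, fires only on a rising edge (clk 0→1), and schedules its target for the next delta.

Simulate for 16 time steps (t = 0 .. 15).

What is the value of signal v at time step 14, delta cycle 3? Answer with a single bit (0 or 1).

[bits: p,x,q,u,r,v,clk]
t=0: Δ0=0100000 Δ1=0100001 Δ2=0100101 Δ3=0100111 | 3Δ
t=1: Δ0=0100111 Δ1=0100110 | 1Δ
t=2: Δ0=0100110 Δ1=0100111 Δ2=0100011 Δ3=0100001 | 3Δ
t=3: Δ0=0100001 Δ1=0100000 | 1Δ
t=4: Δ0=0100000 Δ1=0100001 Δ2=0100101 Δ3=0100111 | 3Δ
t=5: Δ0=0100111 Δ1=0100110 | 1Δ
t=6: Δ0=0100110 Δ1=0100111 Δ2=0100011 Δ3=0100001 | 3Δ
t=7: Δ0=0100001 Δ1=0100000 | 1Δ
t=8: Δ0=0100000 Δ1=0100001 Δ2=0100101 Δ3=0100111 | 3Δ
t=9: Δ0=0100111 Δ1=0100110 | 1Δ
t=10: Δ0=0100110 Δ1=0100111 Δ2=0100011 Δ3=0100001 | 3Δ
t=11: Δ0=0100001 Δ1=0100000 | 1Δ
t=12: Δ0=0100000 Δ1=0100001 Δ2=0100101 Δ3=0100111 | 3Δ
t=13: Δ0=0100111 Δ1=0100110 | 1Δ
t=14: Δ0=0100110 Δ1=0100111 Δ2=0100011 Δ3=0100001 | 3Δ
t=15: Δ0=0100001 Δ1=0100000 | 1Δ

0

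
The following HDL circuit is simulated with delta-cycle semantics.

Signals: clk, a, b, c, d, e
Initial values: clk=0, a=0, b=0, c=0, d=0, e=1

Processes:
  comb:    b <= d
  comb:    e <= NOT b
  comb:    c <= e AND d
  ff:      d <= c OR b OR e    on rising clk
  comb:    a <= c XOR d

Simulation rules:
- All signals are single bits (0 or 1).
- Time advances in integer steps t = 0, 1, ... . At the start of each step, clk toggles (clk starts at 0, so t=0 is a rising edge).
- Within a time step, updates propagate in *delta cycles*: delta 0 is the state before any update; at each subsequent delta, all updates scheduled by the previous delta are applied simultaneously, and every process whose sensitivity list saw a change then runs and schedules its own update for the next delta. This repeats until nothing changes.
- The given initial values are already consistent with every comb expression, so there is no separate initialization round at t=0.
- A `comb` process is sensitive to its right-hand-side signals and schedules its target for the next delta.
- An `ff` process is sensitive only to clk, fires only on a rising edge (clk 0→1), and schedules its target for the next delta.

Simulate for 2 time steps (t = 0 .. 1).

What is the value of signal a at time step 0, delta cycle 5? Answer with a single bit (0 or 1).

t0.Δ0 e=1 clk=0 d=0 a=0 b=0 c=0
t0.Δ1 e=1 clk=1 d=0 a=0 b=0 c=0
t0.Δ2 e=1 clk=1 d=1 a=0 b=0 c=0
t0.Δ3 e=1 clk=1 d=1 a=1 b=1 c=1
t0.Δ4 e=0 clk=1 d=1 a=0 b=1 c=1
t0.Δ5 e=0 clk=1 d=1 a=0 b=1 c=0
t0.Δ6 e=0 clk=1 d=1 a=1 b=1 c=0
t1.Δ0 e=0 clk=1 d=1 a=1 b=1 c=0
t1.Δ1 e=0 clk=0 d=1 a=1 b=1 c=0

0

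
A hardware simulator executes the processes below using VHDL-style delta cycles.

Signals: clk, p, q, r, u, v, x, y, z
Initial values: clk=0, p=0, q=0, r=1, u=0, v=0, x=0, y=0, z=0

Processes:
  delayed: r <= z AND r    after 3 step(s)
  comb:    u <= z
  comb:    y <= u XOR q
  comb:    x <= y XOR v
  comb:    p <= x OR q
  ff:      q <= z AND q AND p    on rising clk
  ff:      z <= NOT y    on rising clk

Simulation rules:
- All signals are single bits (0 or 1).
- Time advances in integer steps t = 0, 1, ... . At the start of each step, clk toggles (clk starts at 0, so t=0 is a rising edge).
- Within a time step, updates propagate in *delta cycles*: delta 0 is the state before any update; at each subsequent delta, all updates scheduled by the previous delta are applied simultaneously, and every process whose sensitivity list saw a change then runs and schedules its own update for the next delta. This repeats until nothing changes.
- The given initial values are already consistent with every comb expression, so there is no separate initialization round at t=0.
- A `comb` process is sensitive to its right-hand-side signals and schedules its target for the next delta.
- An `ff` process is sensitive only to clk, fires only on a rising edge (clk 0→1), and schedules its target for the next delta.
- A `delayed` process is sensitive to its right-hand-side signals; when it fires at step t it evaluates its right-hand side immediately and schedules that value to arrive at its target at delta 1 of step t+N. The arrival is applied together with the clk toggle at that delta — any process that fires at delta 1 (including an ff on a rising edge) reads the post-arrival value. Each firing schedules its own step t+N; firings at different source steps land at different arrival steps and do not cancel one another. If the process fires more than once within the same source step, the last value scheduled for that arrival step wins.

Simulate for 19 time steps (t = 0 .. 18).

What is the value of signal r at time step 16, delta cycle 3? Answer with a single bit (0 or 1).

0

[bits: u,y,z,r,x,q,v,clk,p]
t=0: Δ0=000100000 Δ1=000100010 Δ2=001100010 Δ3=101100010 Δ4=111100010 Δ5=111110010 Δ6=111110011 | 6Δ
t=1: Δ0=111110011 Δ1=111110001 | 1Δ
t=2: Δ0=111110001 Δ1=111110011 Δ2=110110011 Δ3=010110011 Δ4=000110011 Δ5=000100011 Δ6=000100010 | 6Δ
t=3: Δ0=000100010 Δ1=000100000 | 1Δ
t=4: Δ0=000100000 Δ1=000100010 Δ2=001100010 Δ3=101100010 Δ4=111100010 Δ5=111110010 Δ6=111110011 | 6Δ
t=5: Δ0=111110011 Δ1=111010001 | 1Δ
t=6: Δ0=111010001 Δ1=111010011 Δ2=110010011 Δ3=010010011 Δ4=000010011 Δ5=000000011 Δ6=000000010 | 6Δ
t=7: Δ0=000000010 Δ1=000100000 | 1Δ
t=8: Δ0=000100000 Δ1=000000010 Δ2=001000010 Δ3=101000010 Δ4=111000010 Δ5=111010010 Δ6=111010011 | 6Δ
t=9: Δ0=111010011 Δ1=111010001 | 1Δ
t=10: Δ0=111010001 Δ1=111010011 Δ2=110010011 Δ3=010010011 Δ4=000010011 Δ5=000000011 Δ6=000000010 | 6Δ
t=11: Δ0=000000010 Δ1=000000000 | 1Δ
t=12: Δ0=000000000 Δ1=000000010 Δ2=001000010 Δ3=101000010 Δ4=111000010 Δ5=111010010 Δ6=111010011 | 6Δ
t=13: Δ0=111010011 Δ1=111010001 | 1Δ
t=14: Δ0=111010001 Δ1=111010011 Δ2=110010011 Δ3=010010011 Δ4=000010011 Δ5=000000011 Δ6=000000010 | 6Δ
t=15: Δ0=000000010 Δ1=000000000 | 1Δ
t=16: Δ0=000000000 Δ1=000000010 Δ2=001000010 Δ3=101000010 Δ4=111000010 Δ5=111010010 Δ6=111010011 | 6Δ
t=17: Δ0=111010011 Δ1=111010001 | 1Δ
t=18: Δ0=111010001 Δ1=111010011 Δ2=110010011 Δ3=010010011 Δ4=000010011 Δ5=000000011 Δ6=000000010 | 6Δ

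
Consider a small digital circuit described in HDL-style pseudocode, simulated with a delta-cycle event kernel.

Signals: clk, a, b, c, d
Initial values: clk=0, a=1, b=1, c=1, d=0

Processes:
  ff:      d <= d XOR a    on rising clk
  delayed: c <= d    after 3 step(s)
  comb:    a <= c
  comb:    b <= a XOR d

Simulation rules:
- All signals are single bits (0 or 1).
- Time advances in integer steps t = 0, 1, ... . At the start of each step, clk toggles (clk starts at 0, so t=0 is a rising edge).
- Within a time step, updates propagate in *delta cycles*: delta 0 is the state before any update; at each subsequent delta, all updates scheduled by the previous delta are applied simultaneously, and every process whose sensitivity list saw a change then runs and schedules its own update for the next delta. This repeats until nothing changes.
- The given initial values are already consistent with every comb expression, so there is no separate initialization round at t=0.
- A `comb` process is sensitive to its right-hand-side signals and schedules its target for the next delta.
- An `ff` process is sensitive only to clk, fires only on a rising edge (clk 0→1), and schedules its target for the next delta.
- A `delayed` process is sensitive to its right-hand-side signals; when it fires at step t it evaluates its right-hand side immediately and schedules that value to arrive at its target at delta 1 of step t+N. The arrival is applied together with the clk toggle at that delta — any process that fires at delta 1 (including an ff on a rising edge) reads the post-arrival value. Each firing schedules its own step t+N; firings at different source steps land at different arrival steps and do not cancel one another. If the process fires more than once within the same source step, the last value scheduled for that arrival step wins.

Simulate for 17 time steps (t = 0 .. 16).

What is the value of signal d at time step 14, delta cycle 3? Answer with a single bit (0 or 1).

t0.Δ0 d=0 c=1 b=1 a=1 clk=0
t0.Δ1 d=0 c=1 b=1 a=1 clk=1
t0.Δ2 d=1 c=1 b=1 a=1 clk=1
t0.Δ3 d=1 c=1 b=0 a=1 clk=1
t1.Δ0 d=1 c=1 b=0 a=1 clk=1
t1.Δ1 d=1 c=1 b=0 a=1 clk=0
t2.Δ0 d=1 c=1 b=0 a=1 clk=0
t2.Δ1 d=1 c=1 b=0 a=1 clk=1
t2.Δ2 d=0 c=1 b=0 a=1 clk=1
t2.Δ3 d=0 c=1 b=1 a=1 clk=1
t3.Δ0 d=0 c=1 b=1 a=1 clk=1
t3.Δ1 d=0 c=1 b=1 a=1 clk=0
t4.Δ0 d=0 c=1 b=1 a=1 clk=0
t4.Δ1 d=0 c=1 b=1 a=1 clk=1
t4.Δ2 d=1 c=1 b=1 a=1 clk=1
t4.Δ3 d=1 c=1 b=0 a=1 clk=1
t5.Δ0 d=1 c=1 b=0 a=1 clk=1
t5.Δ1 d=1 c=0 b=0 a=1 clk=0
t5.Δ2 d=1 c=0 b=0 a=0 clk=0
t5.Δ3 d=1 c=0 b=1 a=0 clk=0
t6.Δ0 d=1 c=0 b=1 a=0 clk=0
t6.Δ1 d=1 c=0 b=1 a=0 clk=1
t7.Δ0 d=1 c=0 b=1 a=0 clk=1
t7.Δ1 d=1 c=1 b=1 a=0 clk=0
t7.Δ2 d=1 c=1 b=1 a=1 clk=0
t7.Δ3 d=1 c=1 b=0 a=1 clk=0
t8.Δ0 d=1 c=1 b=0 a=1 clk=0
t8.Δ1 d=1 c=1 b=0 a=1 clk=1
t8.Δ2 d=0 c=1 b=0 a=1 clk=1
t8.Δ3 d=0 c=1 b=1 a=1 clk=1
t9.Δ0 d=0 c=1 b=1 a=1 clk=1
t9.Δ1 d=0 c=1 b=1 a=1 clk=0
t10.Δ0 d=0 c=1 b=1 a=1 clk=0
t10.Δ1 d=0 c=1 b=1 a=1 clk=1
t10.Δ2 d=1 c=1 b=1 a=1 clk=1
t10.Δ3 d=1 c=1 b=0 a=1 clk=1
t11.Δ0 d=1 c=1 b=0 a=1 clk=1
t11.Δ1 d=1 c=0 b=0 a=1 clk=0
t11.Δ2 d=1 c=0 b=0 a=0 clk=0
t11.Δ3 d=1 c=0 b=1 a=0 clk=0
t12.Δ0 d=1 c=0 b=1 a=0 clk=0
t12.Δ1 d=1 c=0 b=1 a=0 clk=1
t13.Δ0 d=1 c=0 b=1 a=0 clk=1
t13.Δ1 d=1 c=1 b=1 a=0 clk=0
t13.Δ2 d=1 c=1 b=1 a=1 clk=0
t13.Δ3 d=1 c=1 b=0 a=1 clk=0
t14.Δ0 d=1 c=1 b=0 a=1 clk=0
t14.Δ1 d=1 c=1 b=0 a=1 clk=1
t14.Δ2 d=0 c=1 b=0 a=1 clk=1
t14.Δ3 d=0 c=1 b=1 a=1 clk=1
t15.Δ0 d=0 c=1 b=1 a=1 clk=1
t15.Δ1 d=0 c=1 b=1 a=1 clk=0
t16.Δ0 d=0 c=1 b=1 a=1 clk=0
t16.Δ1 d=0 c=1 b=1 a=1 clk=1
t16.Δ2 d=1 c=1 b=1 a=1 clk=1
t16.Δ3 d=1 c=1 b=0 a=1 clk=1

0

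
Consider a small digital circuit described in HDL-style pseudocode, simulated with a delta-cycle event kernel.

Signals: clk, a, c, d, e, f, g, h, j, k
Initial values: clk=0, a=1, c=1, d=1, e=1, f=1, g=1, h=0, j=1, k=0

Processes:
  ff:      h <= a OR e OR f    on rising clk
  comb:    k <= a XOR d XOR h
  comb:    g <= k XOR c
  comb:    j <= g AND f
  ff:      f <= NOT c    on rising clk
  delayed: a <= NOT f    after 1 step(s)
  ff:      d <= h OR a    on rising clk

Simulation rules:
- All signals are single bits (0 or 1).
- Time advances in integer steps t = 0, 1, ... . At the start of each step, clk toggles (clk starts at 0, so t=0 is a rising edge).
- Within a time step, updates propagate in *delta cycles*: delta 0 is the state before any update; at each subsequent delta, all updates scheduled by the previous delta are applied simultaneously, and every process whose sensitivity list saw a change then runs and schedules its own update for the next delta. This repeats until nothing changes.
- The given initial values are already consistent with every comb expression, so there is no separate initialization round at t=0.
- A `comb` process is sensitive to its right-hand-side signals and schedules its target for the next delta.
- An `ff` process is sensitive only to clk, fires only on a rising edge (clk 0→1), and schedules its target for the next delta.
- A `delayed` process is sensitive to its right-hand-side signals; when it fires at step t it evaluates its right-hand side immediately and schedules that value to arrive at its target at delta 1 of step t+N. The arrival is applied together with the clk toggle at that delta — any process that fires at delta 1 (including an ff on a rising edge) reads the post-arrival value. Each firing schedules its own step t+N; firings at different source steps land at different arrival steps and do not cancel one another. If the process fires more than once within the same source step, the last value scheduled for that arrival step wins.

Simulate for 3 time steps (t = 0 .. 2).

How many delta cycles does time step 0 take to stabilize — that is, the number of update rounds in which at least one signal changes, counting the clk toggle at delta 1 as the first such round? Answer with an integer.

[bits: j,a,k,clk,e,d,f,g,h,c]
t=0: Δ0=1100111101 Δ1=1101111101 Δ2=1101110111 Δ3=0111110111 Δ4=0111110011 | 4Δ
t=1: Δ0=0111110011 Δ1=0110110011 | 1Δ
t=2: Δ0=0110110011 Δ1=0111110011 | 1Δ

4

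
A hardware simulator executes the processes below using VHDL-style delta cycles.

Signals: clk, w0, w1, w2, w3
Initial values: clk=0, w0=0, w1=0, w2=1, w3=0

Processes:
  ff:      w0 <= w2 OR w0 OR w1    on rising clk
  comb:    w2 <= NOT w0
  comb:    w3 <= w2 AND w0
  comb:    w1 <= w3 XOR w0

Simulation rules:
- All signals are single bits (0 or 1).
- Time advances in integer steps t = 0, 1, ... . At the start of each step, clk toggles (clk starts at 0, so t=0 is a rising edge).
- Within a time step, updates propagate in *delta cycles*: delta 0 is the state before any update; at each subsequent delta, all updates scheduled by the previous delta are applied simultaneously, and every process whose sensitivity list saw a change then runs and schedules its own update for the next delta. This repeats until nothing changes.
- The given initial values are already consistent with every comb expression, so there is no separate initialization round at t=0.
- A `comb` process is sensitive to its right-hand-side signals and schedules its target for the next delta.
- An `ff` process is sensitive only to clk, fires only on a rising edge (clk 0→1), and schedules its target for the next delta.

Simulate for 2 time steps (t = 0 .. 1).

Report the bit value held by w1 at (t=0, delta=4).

t0.Δ0 w0=0 w3=0 w1=0 w2=1 clk=0
t0.Δ1 w0=0 w3=0 w1=0 w2=1 clk=1
t0.Δ2 w0=1 w3=0 w1=0 w2=1 clk=1
t0.Δ3 w0=1 w3=1 w1=1 w2=0 clk=1
t0.Δ4 w0=1 w3=0 w1=0 w2=0 clk=1
t0.Δ5 w0=1 w3=0 w1=1 w2=0 clk=1
t1.Δ0 w0=1 w3=0 w1=1 w2=0 clk=1
t1.Δ1 w0=1 w3=0 w1=1 w2=0 clk=0

0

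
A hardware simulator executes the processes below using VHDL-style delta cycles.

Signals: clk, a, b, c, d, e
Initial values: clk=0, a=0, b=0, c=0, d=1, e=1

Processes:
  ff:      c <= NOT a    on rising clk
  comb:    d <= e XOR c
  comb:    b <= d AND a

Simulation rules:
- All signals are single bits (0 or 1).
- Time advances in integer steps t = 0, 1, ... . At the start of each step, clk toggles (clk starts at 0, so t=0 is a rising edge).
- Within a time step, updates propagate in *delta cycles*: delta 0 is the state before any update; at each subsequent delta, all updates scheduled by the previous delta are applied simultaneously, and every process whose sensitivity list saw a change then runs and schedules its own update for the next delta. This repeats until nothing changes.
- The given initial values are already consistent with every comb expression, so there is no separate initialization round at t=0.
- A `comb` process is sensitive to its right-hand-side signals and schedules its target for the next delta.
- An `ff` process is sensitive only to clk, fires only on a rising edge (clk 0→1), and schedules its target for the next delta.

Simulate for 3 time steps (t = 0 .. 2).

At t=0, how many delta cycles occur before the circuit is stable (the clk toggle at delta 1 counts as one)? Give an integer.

t=0 Δ0: c=0 a=0 clk=0 d=1 e=1 b=0
  Δ1: clk:0→1
  Δ2: c:0→1
  Δ3: d:1→0
  (3Δ to stable)
t=1 Δ0: c=1 a=0 clk=1 d=0 e=1 b=0
  Δ1: clk:1→0
  (1Δ to stable)
t=2 Δ0: c=1 a=0 clk=0 d=0 e=1 b=0
  Δ1: clk:0→1
  (1Δ to stable)

3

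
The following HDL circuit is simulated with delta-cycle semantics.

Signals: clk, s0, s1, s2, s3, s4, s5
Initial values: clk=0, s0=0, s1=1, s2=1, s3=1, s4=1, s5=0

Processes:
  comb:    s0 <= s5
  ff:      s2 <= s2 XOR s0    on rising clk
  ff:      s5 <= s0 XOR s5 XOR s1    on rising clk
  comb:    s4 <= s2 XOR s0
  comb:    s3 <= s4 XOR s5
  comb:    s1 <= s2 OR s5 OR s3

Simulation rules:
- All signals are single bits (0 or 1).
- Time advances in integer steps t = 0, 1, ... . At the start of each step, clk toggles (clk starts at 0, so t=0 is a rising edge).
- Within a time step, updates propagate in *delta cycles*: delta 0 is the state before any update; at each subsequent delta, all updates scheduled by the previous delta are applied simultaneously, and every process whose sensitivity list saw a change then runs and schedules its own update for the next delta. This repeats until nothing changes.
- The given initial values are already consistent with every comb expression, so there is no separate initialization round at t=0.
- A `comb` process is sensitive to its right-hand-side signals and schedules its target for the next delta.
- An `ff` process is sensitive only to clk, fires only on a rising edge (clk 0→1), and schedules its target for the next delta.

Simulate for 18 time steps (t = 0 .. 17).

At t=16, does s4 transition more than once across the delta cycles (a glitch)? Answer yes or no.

t0.Δ0 s2=1 s3=1 s0=0 s5=0 clk=0 s4=1 s1=1
t0.Δ1 s2=1 s3=1 s0=0 s5=0 clk=1 s4=1 s1=1
t0.Δ2 s2=1 s3=1 s0=0 s5=1 clk=1 s4=1 s1=1
t0.Δ3 s2=1 s3=0 s0=1 s5=1 clk=1 s4=1 s1=1
t0.Δ4 s2=1 s3=0 s0=1 s5=1 clk=1 s4=0 s1=1
t0.Δ5 s2=1 s3=1 s0=1 s5=1 clk=1 s4=0 s1=1
t1.Δ0 s2=1 s3=1 s0=1 s5=1 clk=1 s4=0 s1=1
t1.Δ1 s2=1 s3=1 s0=1 s5=1 clk=0 s4=0 s1=1
t2.Δ0 s2=1 s3=1 s0=1 s5=1 clk=0 s4=0 s1=1
t2.Δ1 s2=1 s3=1 s0=1 s5=1 clk=1 s4=0 s1=1
t2.Δ2 s2=0 s3=1 s0=1 s5=1 clk=1 s4=0 s1=1
t2.Δ3 s2=0 s3=1 s0=1 s5=1 clk=1 s4=1 s1=1
t2.Δ4 s2=0 s3=0 s0=1 s5=1 clk=1 s4=1 s1=1
t3.Δ0 s2=0 s3=0 s0=1 s5=1 clk=1 s4=1 s1=1
t3.Δ1 s2=0 s3=0 s0=1 s5=1 clk=0 s4=1 s1=1
t4.Δ0 s2=0 s3=0 s0=1 s5=1 clk=0 s4=1 s1=1
t4.Δ1 s2=0 s3=0 s0=1 s5=1 clk=1 s4=1 s1=1
t4.Δ2 s2=1 s3=0 s0=1 s5=1 clk=1 s4=1 s1=1
t4.Δ3 s2=1 s3=0 s0=1 s5=1 clk=1 s4=0 s1=1
t4.Δ4 s2=1 s3=1 s0=1 s5=1 clk=1 s4=0 s1=1
t5.Δ0 s2=1 s3=1 s0=1 s5=1 clk=1 s4=0 s1=1
t5.Δ1 s2=1 s3=1 s0=1 s5=1 clk=0 s4=0 s1=1
t6.Δ0 s2=1 s3=1 s0=1 s5=1 clk=0 s4=0 s1=1
t6.Δ1 s2=1 s3=1 s0=1 s5=1 clk=1 s4=0 s1=1
t6.Δ2 s2=0 s3=1 s0=1 s5=1 clk=1 s4=0 s1=1
t6.Δ3 s2=0 s3=1 s0=1 s5=1 clk=1 s4=1 s1=1
t6.Δ4 s2=0 s3=0 s0=1 s5=1 clk=1 s4=1 s1=1
t7.Δ0 s2=0 s3=0 s0=1 s5=1 clk=1 s4=1 s1=1
t7.Δ1 s2=0 s3=0 s0=1 s5=1 clk=0 s4=1 s1=1
t8.Δ0 s2=0 s3=0 s0=1 s5=1 clk=0 s4=1 s1=1
t8.Δ1 s2=0 s3=0 s0=1 s5=1 clk=1 s4=1 s1=1
t8.Δ2 s2=1 s3=0 s0=1 s5=1 clk=1 s4=1 s1=1
t8.Δ3 s2=1 s3=0 s0=1 s5=1 clk=1 s4=0 s1=1
t8.Δ4 s2=1 s3=1 s0=1 s5=1 clk=1 s4=0 s1=1
t9.Δ0 s2=1 s3=1 s0=1 s5=1 clk=1 s4=0 s1=1
t9.Δ1 s2=1 s3=1 s0=1 s5=1 clk=0 s4=0 s1=1
t10.Δ0 s2=1 s3=1 s0=1 s5=1 clk=0 s4=0 s1=1
t10.Δ1 s2=1 s3=1 s0=1 s5=1 clk=1 s4=0 s1=1
t10.Δ2 s2=0 s3=1 s0=1 s5=1 clk=1 s4=0 s1=1
t10.Δ3 s2=0 s3=1 s0=1 s5=1 clk=1 s4=1 s1=1
t10.Δ4 s2=0 s3=0 s0=1 s5=1 clk=1 s4=1 s1=1
t11.Δ0 s2=0 s3=0 s0=1 s5=1 clk=1 s4=1 s1=1
t11.Δ1 s2=0 s3=0 s0=1 s5=1 clk=0 s4=1 s1=1
t12.Δ0 s2=0 s3=0 s0=1 s5=1 clk=0 s4=1 s1=1
t12.Δ1 s2=0 s3=0 s0=1 s5=1 clk=1 s4=1 s1=1
t12.Δ2 s2=1 s3=0 s0=1 s5=1 clk=1 s4=1 s1=1
t12.Δ3 s2=1 s3=0 s0=1 s5=1 clk=1 s4=0 s1=1
t12.Δ4 s2=1 s3=1 s0=1 s5=1 clk=1 s4=0 s1=1
t13.Δ0 s2=1 s3=1 s0=1 s5=1 clk=1 s4=0 s1=1
t13.Δ1 s2=1 s3=1 s0=1 s5=1 clk=0 s4=0 s1=1
t14.Δ0 s2=1 s3=1 s0=1 s5=1 clk=0 s4=0 s1=1
t14.Δ1 s2=1 s3=1 s0=1 s5=1 clk=1 s4=0 s1=1
t14.Δ2 s2=0 s3=1 s0=1 s5=1 clk=1 s4=0 s1=1
t14.Δ3 s2=0 s3=1 s0=1 s5=1 clk=1 s4=1 s1=1
t14.Δ4 s2=0 s3=0 s0=1 s5=1 clk=1 s4=1 s1=1
t15.Δ0 s2=0 s3=0 s0=1 s5=1 clk=1 s4=1 s1=1
t15.Δ1 s2=0 s3=0 s0=1 s5=1 clk=0 s4=1 s1=1
t16.Δ0 s2=0 s3=0 s0=1 s5=1 clk=0 s4=1 s1=1
t16.Δ1 s2=0 s3=0 s0=1 s5=1 clk=1 s4=1 s1=1
t16.Δ2 s2=1 s3=0 s0=1 s5=1 clk=1 s4=1 s1=1
t16.Δ3 s2=1 s3=0 s0=1 s5=1 clk=1 s4=0 s1=1
t16.Δ4 s2=1 s3=1 s0=1 s5=1 clk=1 s4=0 s1=1
t17.Δ0 s2=1 s3=1 s0=1 s5=1 clk=1 s4=0 s1=1
t17.Δ1 s2=1 s3=1 s0=1 s5=1 clk=0 s4=0 s1=1

no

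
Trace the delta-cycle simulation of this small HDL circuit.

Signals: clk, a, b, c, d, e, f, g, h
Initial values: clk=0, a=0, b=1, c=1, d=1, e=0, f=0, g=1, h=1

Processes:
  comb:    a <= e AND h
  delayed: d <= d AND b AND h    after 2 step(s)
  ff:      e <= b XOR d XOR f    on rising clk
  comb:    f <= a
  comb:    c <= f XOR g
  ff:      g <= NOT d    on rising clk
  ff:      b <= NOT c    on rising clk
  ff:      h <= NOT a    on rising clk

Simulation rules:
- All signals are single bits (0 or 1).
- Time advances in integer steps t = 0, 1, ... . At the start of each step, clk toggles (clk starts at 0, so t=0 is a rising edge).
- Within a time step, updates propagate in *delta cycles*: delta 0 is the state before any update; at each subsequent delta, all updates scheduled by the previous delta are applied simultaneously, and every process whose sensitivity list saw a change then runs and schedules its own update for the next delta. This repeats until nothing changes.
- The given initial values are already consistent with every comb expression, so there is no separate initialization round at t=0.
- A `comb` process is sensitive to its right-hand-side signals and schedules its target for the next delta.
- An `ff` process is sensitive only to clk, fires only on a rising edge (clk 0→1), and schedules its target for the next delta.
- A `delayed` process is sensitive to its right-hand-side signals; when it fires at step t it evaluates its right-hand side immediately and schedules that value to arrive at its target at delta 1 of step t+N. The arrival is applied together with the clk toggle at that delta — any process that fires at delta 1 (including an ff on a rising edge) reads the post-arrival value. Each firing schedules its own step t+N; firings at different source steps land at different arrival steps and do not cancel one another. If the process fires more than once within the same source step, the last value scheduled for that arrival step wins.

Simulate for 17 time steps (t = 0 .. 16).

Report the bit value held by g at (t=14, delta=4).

t0.Δ0 c=1 clk=0 a=0 e=0 g=1 f=0 d=1 h=1 b=1
t0.Δ1 c=1 clk=1 a=0 e=0 g=1 f=0 d=1 h=1 b=1
t0.Δ2 c=1 clk=1 a=0 e=0 g=0 f=0 d=1 h=1 b=0
t0.Δ3 c=0 clk=1 a=0 e=0 g=0 f=0 d=1 h=1 b=0
t1.Δ0 c=0 clk=1 a=0 e=0 g=0 f=0 d=1 h=1 b=0
t1.Δ1 c=0 clk=0 a=0 e=0 g=0 f=0 d=1 h=1 b=0
t2.Δ0 c=0 clk=0 a=0 e=0 g=0 f=0 d=1 h=1 b=0
t2.Δ1 c=0 clk=1 a=0 e=0 g=0 f=0 d=0 h=1 b=0
t2.Δ2 c=0 clk=1 a=0 e=0 g=1 f=0 d=0 h=1 b=1
t2.Δ3 c=1 clk=1 a=0 e=0 g=1 f=0 d=0 h=1 b=1
t3.Δ0 c=1 clk=1 a=0 e=0 g=1 f=0 d=0 h=1 b=1
t3.Δ1 c=1 clk=0 a=0 e=0 g=1 f=0 d=0 h=1 b=1
t4.Δ0 c=1 clk=0 a=0 e=0 g=1 f=0 d=0 h=1 b=1
t4.Δ1 c=1 clk=1 a=0 e=0 g=1 f=0 d=0 h=1 b=1
t4.Δ2 c=1 clk=1 a=0 e=1 g=1 f=0 d=0 h=1 b=0
t4.Δ3 c=1 clk=1 a=1 e=1 g=1 f=0 d=0 h=1 b=0
t4.Δ4 c=1 clk=1 a=1 e=1 g=1 f=1 d=0 h=1 b=0
t4.Δ5 c=0 clk=1 a=1 e=1 g=1 f=1 d=0 h=1 b=0
t5.Δ0 c=0 clk=1 a=1 e=1 g=1 f=1 d=0 h=1 b=0
t5.Δ1 c=0 clk=0 a=1 e=1 g=1 f=1 d=0 h=1 b=0
t6.Δ0 c=0 clk=0 a=1 e=1 g=1 f=1 d=0 h=1 b=0
t6.Δ1 c=0 clk=1 a=1 e=1 g=1 f=1 d=0 h=1 b=0
t6.Δ2 c=0 clk=1 a=1 e=1 g=1 f=1 d=0 h=0 b=1
t6.Δ3 c=0 clk=1 a=0 e=1 g=1 f=1 d=0 h=0 b=1
t6.Δ4 c=0 clk=1 a=0 e=1 g=1 f=0 d=0 h=0 b=1
t6.Δ5 c=1 clk=1 a=0 e=1 g=1 f=0 d=0 h=0 b=1
t7.Δ0 c=1 clk=1 a=0 e=1 g=1 f=0 d=0 h=0 b=1
t7.Δ1 c=1 clk=0 a=0 e=1 g=1 f=0 d=0 h=0 b=1
t8.Δ0 c=1 clk=0 a=0 e=1 g=1 f=0 d=0 h=0 b=1
t8.Δ1 c=1 clk=1 a=0 e=1 g=1 f=0 d=0 h=0 b=1
t8.Δ2 c=1 clk=1 a=0 e=1 g=1 f=0 d=0 h=1 b=0
t8.Δ3 c=1 clk=1 a=1 e=1 g=1 f=0 d=0 h=1 b=0
t8.Δ4 c=1 clk=1 a=1 e=1 g=1 f=1 d=0 h=1 b=0
t8.Δ5 c=0 clk=1 a=1 e=1 g=1 f=1 d=0 h=1 b=0
t9.Δ0 c=0 clk=1 a=1 e=1 g=1 f=1 d=0 h=1 b=0
t9.Δ1 c=0 clk=0 a=1 e=1 g=1 f=1 d=0 h=1 b=0
t10.Δ0 c=0 clk=0 a=1 e=1 g=1 f=1 d=0 h=1 b=0
t10.Δ1 c=0 clk=1 a=1 e=1 g=1 f=1 d=0 h=1 b=0
t10.Δ2 c=0 clk=1 a=1 e=1 g=1 f=1 d=0 h=0 b=1
t10.Δ3 c=0 clk=1 a=0 e=1 g=1 f=1 d=0 h=0 b=1
t10.Δ4 c=0 clk=1 a=0 e=1 g=1 f=0 d=0 h=0 b=1
t10.Δ5 c=1 clk=1 a=0 e=1 g=1 f=0 d=0 h=0 b=1
t11.Δ0 c=1 clk=1 a=0 e=1 g=1 f=0 d=0 h=0 b=1
t11.Δ1 c=1 clk=0 a=0 e=1 g=1 f=0 d=0 h=0 b=1
t12.Δ0 c=1 clk=0 a=0 e=1 g=1 f=0 d=0 h=0 b=1
t12.Δ1 c=1 clk=1 a=0 e=1 g=1 f=0 d=0 h=0 b=1
t12.Δ2 c=1 clk=1 a=0 e=1 g=1 f=0 d=0 h=1 b=0
t12.Δ3 c=1 clk=1 a=1 e=1 g=1 f=0 d=0 h=1 b=0
t12.Δ4 c=1 clk=1 a=1 e=1 g=1 f=1 d=0 h=1 b=0
t12.Δ5 c=0 clk=1 a=1 e=1 g=1 f=1 d=0 h=1 b=0
t13.Δ0 c=0 clk=1 a=1 e=1 g=1 f=1 d=0 h=1 b=0
t13.Δ1 c=0 clk=0 a=1 e=1 g=1 f=1 d=0 h=1 b=0
t14.Δ0 c=0 clk=0 a=1 e=1 g=1 f=1 d=0 h=1 b=0
t14.Δ1 c=0 clk=1 a=1 e=1 g=1 f=1 d=0 h=1 b=0
t14.Δ2 c=0 clk=1 a=1 e=1 g=1 f=1 d=0 h=0 b=1
t14.Δ3 c=0 clk=1 a=0 e=1 g=1 f=1 d=0 h=0 b=1
t14.Δ4 c=0 clk=1 a=0 e=1 g=1 f=0 d=0 h=0 b=1
t14.Δ5 c=1 clk=1 a=0 e=1 g=1 f=0 d=0 h=0 b=1
t15.Δ0 c=1 clk=1 a=0 e=1 g=1 f=0 d=0 h=0 b=1
t15.Δ1 c=1 clk=0 a=0 e=1 g=1 f=0 d=0 h=0 b=1
t16.Δ0 c=1 clk=0 a=0 e=1 g=1 f=0 d=0 h=0 b=1
t16.Δ1 c=1 clk=1 a=0 e=1 g=1 f=0 d=0 h=0 b=1
t16.Δ2 c=1 clk=1 a=0 e=1 g=1 f=0 d=0 h=1 b=0
t16.Δ3 c=1 clk=1 a=1 e=1 g=1 f=0 d=0 h=1 b=0
t16.Δ4 c=1 clk=1 a=1 e=1 g=1 f=1 d=0 h=1 b=0
t16.Δ5 c=0 clk=1 a=1 e=1 g=1 f=1 d=0 h=1 b=0

1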